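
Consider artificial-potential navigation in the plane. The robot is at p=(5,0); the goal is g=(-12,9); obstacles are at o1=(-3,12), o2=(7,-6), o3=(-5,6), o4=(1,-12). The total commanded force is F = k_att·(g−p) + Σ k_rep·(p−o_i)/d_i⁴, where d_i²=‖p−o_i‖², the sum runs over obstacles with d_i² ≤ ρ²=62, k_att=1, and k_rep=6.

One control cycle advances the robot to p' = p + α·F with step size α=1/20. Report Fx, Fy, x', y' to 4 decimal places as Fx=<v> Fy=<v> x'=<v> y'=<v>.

Fx=-17.0075 Fy=9.0225 x'=4.1496 y'=0.4511

F_att = 1·(g−p) = 1·(-17,9) = (-17.0000,9.0000)
o1: d²=208 > ρ²=62 → inactive
o2: d²=40 ≤ ρ²=62; F_rep = 6·(-2,6)/40² = (-0.0075,0.0225)
o3: d²=136 > ρ²=62 → inactive
o4: d²=160 > ρ²=62 → inactive
F = F_att + ΣF_rep = (-17.0075,9.0225)
p' = p + 1/20·F = (4.1496,0.4511)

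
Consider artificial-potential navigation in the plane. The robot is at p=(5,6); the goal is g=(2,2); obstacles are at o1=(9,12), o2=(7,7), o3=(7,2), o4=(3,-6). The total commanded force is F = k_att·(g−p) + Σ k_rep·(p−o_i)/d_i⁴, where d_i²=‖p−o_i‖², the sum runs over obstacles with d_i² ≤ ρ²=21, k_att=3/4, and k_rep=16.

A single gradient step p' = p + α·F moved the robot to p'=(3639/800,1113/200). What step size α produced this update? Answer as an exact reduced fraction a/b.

F_att = 3/4·(g−p) = 3/4·(-3,-4) = (-2.2500,-3.0000)
o1: d²=52 > ρ²=21 → inactive
o2: d²=5 ≤ ρ²=21; F_rep = 16·(-2,-1)/5² = (-1.2800,-0.6400)
o3: d²=20 ≤ ρ²=21; F_rep = 16·(-2,4)/20² = (-0.0800,0.1600)
o4: d²=148 > ρ²=21 → inactive
F = F_att + ΣF_rep = (-3.6100,-3.4800)
Δp = p'−p = (-0.4512,-0.4350); α = Δx/Fx = (-361/800) / (-361/100) = 1/8
check: Δy/Fy = (-87/200) / (-87/25) = 1/8 ✓

α = 1/8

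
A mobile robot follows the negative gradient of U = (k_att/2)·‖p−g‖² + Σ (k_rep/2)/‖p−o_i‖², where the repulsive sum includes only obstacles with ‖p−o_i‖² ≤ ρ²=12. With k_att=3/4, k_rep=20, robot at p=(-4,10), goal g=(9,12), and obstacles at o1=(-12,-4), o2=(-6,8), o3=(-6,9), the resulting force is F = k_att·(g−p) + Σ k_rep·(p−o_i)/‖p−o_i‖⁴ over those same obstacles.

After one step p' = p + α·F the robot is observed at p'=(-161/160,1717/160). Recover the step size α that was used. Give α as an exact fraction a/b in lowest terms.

F_att = 3/4·(g−p) = 3/4·(13,2) = (9.7500,1.5000)
o1: d²=260 > ρ²=12 → inactive
o2: d²=8 ≤ ρ²=12; F_rep = 20·(2,2)/8² = (0.6250,0.6250)
o3: d²=5 ≤ ρ²=12; F_rep = 20·(2,1)/5² = (1.6000,0.8000)
F = F_att + ΣF_rep = (11.9750,2.9250)
Δp = p'−p = (2.9937,0.7312); α = Δx/Fx = (479/160) / (479/40) = 1/4
check: Δy/Fy = (117/160) / (117/40) = 1/4 ✓

α = 1/4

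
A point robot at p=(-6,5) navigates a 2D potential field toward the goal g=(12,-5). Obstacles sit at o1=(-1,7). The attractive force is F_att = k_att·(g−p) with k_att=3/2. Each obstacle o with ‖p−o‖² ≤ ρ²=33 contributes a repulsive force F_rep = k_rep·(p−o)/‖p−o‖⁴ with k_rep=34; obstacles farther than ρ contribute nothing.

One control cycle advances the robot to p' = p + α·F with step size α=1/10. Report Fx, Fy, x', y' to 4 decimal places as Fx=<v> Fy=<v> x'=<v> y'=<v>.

Fx=26.7979 Fy=-15.0809 x'=-3.3202 y'=3.4919

F_att = 3/2·(g−p) = 3/2·(18,-10) = (27.0000,-15.0000)
o1: d²=29 ≤ ρ²=33; F_rep = 34·(-5,-2)/29² = (-0.2021,-0.0809)
F = F_att + ΣF_rep = (26.7979,-15.0809)
p' = p + 1/10·F = (-3.3202,3.4919)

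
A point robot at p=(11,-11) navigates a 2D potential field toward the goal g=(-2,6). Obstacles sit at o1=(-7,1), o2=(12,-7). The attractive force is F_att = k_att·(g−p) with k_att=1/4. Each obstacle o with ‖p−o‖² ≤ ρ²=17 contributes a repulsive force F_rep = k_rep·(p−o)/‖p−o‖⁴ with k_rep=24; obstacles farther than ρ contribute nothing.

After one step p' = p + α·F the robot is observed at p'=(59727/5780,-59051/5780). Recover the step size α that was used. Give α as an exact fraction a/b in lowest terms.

α = 1/5

F_att = 1/4·(g−p) = 1/4·(-13,17) = (-3.2500,4.2500)
o1: d²=468 > ρ²=17 → inactive
o2: d²=17 ≤ ρ²=17; F_rep = 24·(-1,-4)/17² = (-0.0830,-0.3322)
F = F_att + ΣF_rep = (-3.3330,3.9178)
Δp = p'−p = (-0.6666,0.7836); α = Δx/Fx = (-3853/5780) / (-3853/1156) = 1/5
check: Δy/Fy = (4529/5780) / (4529/1156) = 1/5 ✓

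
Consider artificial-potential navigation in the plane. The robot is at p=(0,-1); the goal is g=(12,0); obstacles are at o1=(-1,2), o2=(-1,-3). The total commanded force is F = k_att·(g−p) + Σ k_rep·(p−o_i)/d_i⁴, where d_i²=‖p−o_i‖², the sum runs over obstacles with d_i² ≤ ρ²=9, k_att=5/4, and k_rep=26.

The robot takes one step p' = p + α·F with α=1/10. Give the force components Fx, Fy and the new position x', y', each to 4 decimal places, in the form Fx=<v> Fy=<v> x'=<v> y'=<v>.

F_att = 5/4·(g−p) = 5/4·(12,1) = (15.0000,1.2500)
o1: d²=10 > ρ²=9 → inactive
o2: d²=5 ≤ ρ²=9; F_rep = 26·(1,2)/5² = (1.0400,2.0800)
F = F_att + ΣF_rep = (16.0400,3.3300)
p' = p + 1/10·F = (1.6040,-0.6670)

Fx=16.0400 Fy=3.3300 x'=1.6040 y'=-0.6670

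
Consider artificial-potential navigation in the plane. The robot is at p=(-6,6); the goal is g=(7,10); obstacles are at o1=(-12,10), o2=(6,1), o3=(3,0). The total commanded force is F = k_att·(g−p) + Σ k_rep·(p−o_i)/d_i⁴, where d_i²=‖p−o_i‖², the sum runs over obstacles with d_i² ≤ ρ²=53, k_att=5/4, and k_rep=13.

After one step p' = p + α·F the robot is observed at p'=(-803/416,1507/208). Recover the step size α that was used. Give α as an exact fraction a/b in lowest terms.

α = 1/4

F_att = 5/4·(g−p) = 5/4·(13,4) = (16.2500,5.0000)
o1: d²=52 ≤ ρ²=53; F_rep = 13·(6,-4)/52² = (0.0288,-0.0192)
o2: d²=169 > ρ²=53 → inactive
o3: d²=117 > ρ²=53 → inactive
F = F_att + ΣF_rep = (16.2788,4.9808)
Δp = p'−p = (4.0697,1.2452); α = Δx/Fx = (1693/416) / (1693/104) = 1/4
check: Δy/Fy = (259/208) / (259/52) = 1/4 ✓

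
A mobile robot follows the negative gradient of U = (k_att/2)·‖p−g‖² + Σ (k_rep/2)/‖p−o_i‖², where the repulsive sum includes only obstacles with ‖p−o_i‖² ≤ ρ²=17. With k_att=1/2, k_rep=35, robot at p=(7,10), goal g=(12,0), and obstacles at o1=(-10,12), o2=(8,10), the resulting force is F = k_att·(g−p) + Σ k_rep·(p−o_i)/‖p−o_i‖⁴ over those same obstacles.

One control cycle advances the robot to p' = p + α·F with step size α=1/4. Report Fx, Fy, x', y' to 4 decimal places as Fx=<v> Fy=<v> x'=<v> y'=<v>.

F_att = 1/2·(g−p) = 1/2·(5,-10) = (2.5000,-5.0000)
o1: d²=293 > ρ²=17 → inactive
o2: d²=1 ≤ ρ²=17; F_rep = 35·(-1,0)/1² = (-35.0000,0.0000)
F = F_att + ΣF_rep = (-32.5000,-5.0000)
p' = p + 1/4·F = (-1.1250,8.7500)

Fx=-32.5000 Fy=-5.0000 x'=-1.1250 y'=8.7500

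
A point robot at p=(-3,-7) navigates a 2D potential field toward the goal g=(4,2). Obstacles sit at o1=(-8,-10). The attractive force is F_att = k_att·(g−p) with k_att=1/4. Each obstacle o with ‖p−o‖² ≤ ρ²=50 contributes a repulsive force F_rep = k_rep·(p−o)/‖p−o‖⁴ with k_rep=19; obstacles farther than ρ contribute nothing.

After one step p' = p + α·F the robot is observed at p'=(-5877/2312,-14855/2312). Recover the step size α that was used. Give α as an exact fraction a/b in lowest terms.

α = 1/4

F_att = 1/4·(g−p) = 1/4·(7,9) = (1.7500,2.2500)
o1: d²=34 ≤ ρ²=50; F_rep = 19·(5,3)/34² = (0.0822,0.0493)
F = F_att + ΣF_rep = (1.8322,2.2993)
Δp = p'−p = (0.4580,0.5748); α = Δx/Fx = (1059/2312) / (1059/578) = 1/4
check: Δy/Fy = (1329/2312) / (1329/578) = 1/4 ✓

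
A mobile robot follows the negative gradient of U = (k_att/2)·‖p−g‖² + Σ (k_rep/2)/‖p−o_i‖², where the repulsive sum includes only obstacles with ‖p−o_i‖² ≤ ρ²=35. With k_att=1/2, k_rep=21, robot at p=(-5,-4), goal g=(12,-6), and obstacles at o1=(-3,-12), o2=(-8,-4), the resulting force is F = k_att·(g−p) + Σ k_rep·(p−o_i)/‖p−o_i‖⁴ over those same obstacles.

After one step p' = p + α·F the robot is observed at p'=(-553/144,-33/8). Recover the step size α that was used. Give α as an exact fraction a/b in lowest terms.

α = 1/8

F_att = 1/2·(g−p) = 1/2·(17,-2) = (8.5000,-1.0000)
o1: d²=68 > ρ²=35 → inactive
o2: d²=9 ≤ ρ²=35; F_rep = 21·(3,0)/9² = (0.7778,0.0000)
F = F_att + ΣF_rep = (9.2778,-1.0000)
Δp = p'−p = (1.1597,-0.1250); α = Δx/Fx = (167/144) / (167/18) = 1/8
check: Δy/Fy = (-1/8) / (-1) = 1/8 ✓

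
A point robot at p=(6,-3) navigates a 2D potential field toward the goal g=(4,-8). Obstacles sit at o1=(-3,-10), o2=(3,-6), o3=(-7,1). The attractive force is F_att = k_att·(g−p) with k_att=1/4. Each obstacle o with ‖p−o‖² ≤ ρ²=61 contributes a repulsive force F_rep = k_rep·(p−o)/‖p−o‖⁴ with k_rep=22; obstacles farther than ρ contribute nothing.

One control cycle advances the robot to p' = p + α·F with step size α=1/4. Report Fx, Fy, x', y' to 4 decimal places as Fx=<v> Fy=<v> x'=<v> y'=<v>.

Fx=-0.2963 Fy=-1.0463 x'=5.9259 y'=-3.2616

F_att = 1/4·(g−p) = 1/4·(-2,-5) = (-0.5000,-1.2500)
o1: d²=130 > ρ²=61 → inactive
o2: d²=18 ≤ ρ²=61; F_rep = 22·(3,3)/18² = (0.2037,0.2037)
o3: d²=185 > ρ²=61 → inactive
F = F_att + ΣF_rep = (-0.2963,-1.0463)
p' = p + 1/4·F = (5.9259,-3.2616)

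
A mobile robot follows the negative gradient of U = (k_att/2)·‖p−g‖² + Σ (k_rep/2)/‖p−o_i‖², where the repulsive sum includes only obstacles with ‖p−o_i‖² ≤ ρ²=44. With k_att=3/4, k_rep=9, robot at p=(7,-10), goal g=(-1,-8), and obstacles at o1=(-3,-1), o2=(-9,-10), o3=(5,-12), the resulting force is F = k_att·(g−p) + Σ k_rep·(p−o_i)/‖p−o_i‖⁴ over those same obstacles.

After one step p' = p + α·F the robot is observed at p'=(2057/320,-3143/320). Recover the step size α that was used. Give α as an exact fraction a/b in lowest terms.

F_att = 3/4·(g−p) = 3/4·(-8,2) = (-6.0000,1.5000)
o1: d²=181 > ρ²=44 → inactive
o2: d²=256 > ρ²=44 → inactive
o3: d²=8 ≤ ρ²=44; F_rep = 9·(2,2)/8² = (0.2812,0.2812)
F = F_att + ΣF_rep = (-5.7188,1.7812)
Δp = p'−p = (-0.5719,0.1781); α = Δx/Fx = (-183/320) / (-183/32) = 1/10
check: Δy/Fy = (57/320) / (57/32) = 1/10 ✓

α = 1/10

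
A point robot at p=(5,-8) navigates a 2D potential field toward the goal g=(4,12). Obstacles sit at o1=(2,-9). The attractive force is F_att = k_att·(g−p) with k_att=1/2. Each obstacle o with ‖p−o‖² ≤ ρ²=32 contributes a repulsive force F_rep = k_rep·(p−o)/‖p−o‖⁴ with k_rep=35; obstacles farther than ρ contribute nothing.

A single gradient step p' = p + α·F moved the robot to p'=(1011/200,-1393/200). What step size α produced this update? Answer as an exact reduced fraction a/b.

α = 1/10

F_att = 1/2·(g−p) = 1/2·(-1,20) = (-0.5000,10.0000)
o1: d²=10 ≤ ρ²=32; F_rep = 35·(3,1)/10² = (1.0500,0.3500)
F = F_att + ΣF_rep = (0.5500,10.3500)
Δp = p'−p = (0.0550,1.0350); α = Δx/Fx = (11/200) / (11/20) = 1/10
check: Δy/Fy = (207/200) / (207/20) = 1/10 ✓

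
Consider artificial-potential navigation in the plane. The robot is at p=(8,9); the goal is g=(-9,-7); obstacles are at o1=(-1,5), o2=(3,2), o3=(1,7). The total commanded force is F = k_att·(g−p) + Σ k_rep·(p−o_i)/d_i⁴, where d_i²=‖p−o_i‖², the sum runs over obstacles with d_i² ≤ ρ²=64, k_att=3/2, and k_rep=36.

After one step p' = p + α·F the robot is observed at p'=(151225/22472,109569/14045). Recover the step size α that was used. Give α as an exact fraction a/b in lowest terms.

F_att = 3/2·(g−p) = 3/2·(-17,-16) = (-25.5000,-24.0000)
o1: d²=97 > ρ²=64 → inactive
o2: d²=74 > ρ²=64 → inactive
o3: d²=53 ≤ ρ²=64; F_rep = 36·(7,2)/53² = (0.0897,0.0256)
F = F_att + ΣF_rep = (-25.4103,-23.9744)
Δp = p'−p = (-1.2705,-1.1987); α = Δx/Fx = (-28551/22472) / (-142755/5618) = 1/20
check: Δy/Fy = (-16836/14045) / (-67344/2809) = 1/20 ✓

α = 1/20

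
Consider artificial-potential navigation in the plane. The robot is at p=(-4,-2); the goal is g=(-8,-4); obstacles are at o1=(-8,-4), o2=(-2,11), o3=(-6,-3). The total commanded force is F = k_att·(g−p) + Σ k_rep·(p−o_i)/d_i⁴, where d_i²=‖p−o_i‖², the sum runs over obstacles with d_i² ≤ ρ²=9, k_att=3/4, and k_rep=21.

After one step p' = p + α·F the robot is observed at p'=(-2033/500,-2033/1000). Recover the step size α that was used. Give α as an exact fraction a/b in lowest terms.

F_att = 3/4·(g−p) = 3/4·(-4,-2) = (-3.0000,-1.5000)
o1: d²=20 > ρ²=9 → inactive
o2: d²=173 > ρ²=9 → inactive
o3: d²=5 ≤ ρ²=9; F_rep = 21·(2,1)/5² = (1.6800,0.8400)
F = F_att + ΣF_rep = (-1.3200,-0.6600)
Δp = p'−p = (-0.0660,-0.0330); α = Δx/Fx = (-33/500) / (-33/25) = 1/20
check: Δy/Fy = (-33/1000) / (-33/50) = 1/20 ✓

α = 1/20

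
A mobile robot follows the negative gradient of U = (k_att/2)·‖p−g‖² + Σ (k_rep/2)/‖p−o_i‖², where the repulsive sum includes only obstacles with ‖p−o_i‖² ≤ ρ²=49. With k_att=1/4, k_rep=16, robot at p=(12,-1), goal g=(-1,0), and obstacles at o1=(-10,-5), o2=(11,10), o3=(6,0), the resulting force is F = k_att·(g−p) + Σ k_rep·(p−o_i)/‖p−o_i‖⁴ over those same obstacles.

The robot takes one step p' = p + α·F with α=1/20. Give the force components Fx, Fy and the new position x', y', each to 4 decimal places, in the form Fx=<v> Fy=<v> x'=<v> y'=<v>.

F_att = 1/4·(g−p) = 1/4·(-13,1) = (-3.2500,0.2500)
o1: d²=500 > ρ²=49 → inactive
o2: d²=122 > ρ²=49 → inactive
o3: d²=37 ≤ ρ²=49; F_rep = 16·(6,-1)/37² = (0.0701,-0.0117)
F = F_att + ΣF_rep = (-3.1799,0.2383)
p' = p + 1/20·F = (11.8410,-0.9881)

Fx=-3.1799 Fy=0.2383 x'=11.8410 y'=-0.9881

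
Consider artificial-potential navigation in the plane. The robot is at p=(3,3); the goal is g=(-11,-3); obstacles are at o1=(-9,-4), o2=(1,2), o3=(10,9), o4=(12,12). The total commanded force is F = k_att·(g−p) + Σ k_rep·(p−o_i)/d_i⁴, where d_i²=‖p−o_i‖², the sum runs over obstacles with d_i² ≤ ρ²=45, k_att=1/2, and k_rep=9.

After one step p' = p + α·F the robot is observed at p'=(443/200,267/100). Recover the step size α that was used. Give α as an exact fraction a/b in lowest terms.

F_att = 1/2·(g−p) = 1/2·(-14,-6) = (-7.0000,-3.0000)
o1: d²=193 > ρ²=45 → inactive
o2: d²=5 ≤ ρ²=45; F_rep = 9·(2,1)/5² = (0.7200,0.3600)
o3: d²=85 > ρ²=45 → inactive
o4: d²=162 > ρ²=45 → inactive
F = F_att + ΣF_rep = (-6.2800,-2.6400)
Δp = p'−p = (-0.7850,-0.3300); α = Δx/Fx = (-157/200) / (-157/25) = 1/8
check: Δy/Fy = (-33/100) / (-66/25) = 1/8 ✓

α = 1/8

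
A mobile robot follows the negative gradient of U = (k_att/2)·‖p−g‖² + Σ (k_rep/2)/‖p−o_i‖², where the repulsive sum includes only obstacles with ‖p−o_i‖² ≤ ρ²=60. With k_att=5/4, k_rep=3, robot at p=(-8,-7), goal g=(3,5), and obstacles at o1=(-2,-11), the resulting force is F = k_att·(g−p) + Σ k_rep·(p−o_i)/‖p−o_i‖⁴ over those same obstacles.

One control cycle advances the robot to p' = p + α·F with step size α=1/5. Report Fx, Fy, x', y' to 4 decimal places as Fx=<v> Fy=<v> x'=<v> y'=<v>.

Fx=13.7433 Fy=15.0044 x'=-5.2513 y'=-3.9991

F_att = 5/4·(g−p) = 5/4·(11,12) = (13.7500,15.0000)
o1: d²=52 ≤ ρ²=60; F_rep = 3·(-6,4)/52² = (-0.0067,0.0044)
F = F_att + ΣF_rep = (13.7433,15.0044)
p' = p + 1/5·F = (-5.2513,-3.9991)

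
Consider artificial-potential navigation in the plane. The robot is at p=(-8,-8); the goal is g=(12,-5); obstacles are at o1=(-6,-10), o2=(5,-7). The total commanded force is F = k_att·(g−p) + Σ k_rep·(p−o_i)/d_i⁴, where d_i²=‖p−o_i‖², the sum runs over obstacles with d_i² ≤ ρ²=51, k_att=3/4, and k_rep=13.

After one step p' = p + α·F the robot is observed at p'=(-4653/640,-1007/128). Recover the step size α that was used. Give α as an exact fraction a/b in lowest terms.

F_att = 3/4·(g−p) = 3/4·(20,3) = (15.0000,2.2500)
o1: d²=8 ≤ ρ²=51; F_rep = 13·(-2,2)/8² = (-0.4062,0.4062)
o2: d²=170 > ρ²=51 → inactive
F = F_att + ΣF_rep = (14.5938,2.6562)
Δp = p'−p = (0.7297,0.1328); α = Δx/Fx = (467/640) / (467/32) = 1/20
check: Δy/Fy = (17/128) / (85/32) = 1/20 ✓

α = 1/20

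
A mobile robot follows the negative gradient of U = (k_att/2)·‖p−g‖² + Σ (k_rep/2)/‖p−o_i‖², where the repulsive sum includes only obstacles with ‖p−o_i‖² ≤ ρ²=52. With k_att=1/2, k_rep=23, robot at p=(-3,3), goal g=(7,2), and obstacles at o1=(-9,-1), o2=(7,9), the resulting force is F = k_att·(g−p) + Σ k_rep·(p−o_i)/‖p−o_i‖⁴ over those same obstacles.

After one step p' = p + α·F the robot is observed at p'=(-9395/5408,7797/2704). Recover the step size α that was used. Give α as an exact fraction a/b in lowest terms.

F_att = 1/2·(g−p) = 1/2·(10,-1) = (5.0000,-0.5000)
o1: d²=52 ≤ ρ²=52; F_rep = 23·(6,4)/52² = (0.0510,0.0340)
o2: d²=136 > ρ²=52 → inactive
F = F_att + ΣF_rep = (5.0510,-0.4660)
Δp = p'−p = (1.2628,-0.1165); α = Δx/Fx = (6829/5408) / (6829/1352) = 1/4
check: Δy/Fy = (-315/2704) / (-315/676) = 1/4 ✓

α = 1/4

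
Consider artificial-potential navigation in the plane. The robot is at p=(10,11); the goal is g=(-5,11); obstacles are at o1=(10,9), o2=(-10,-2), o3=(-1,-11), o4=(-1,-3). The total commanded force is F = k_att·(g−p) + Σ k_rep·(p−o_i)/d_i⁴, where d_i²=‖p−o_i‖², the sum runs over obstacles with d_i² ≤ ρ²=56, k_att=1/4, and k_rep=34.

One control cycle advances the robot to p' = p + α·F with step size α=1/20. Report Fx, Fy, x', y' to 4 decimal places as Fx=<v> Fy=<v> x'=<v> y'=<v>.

F_att = 1/4·(g−p) = 1/4·(-15,0) = (-3.7500,0.0000)
o1: d²=4 ≤ ρ²=56; F_rep = 34·(0,2)/4² = (0.0000,4.2500)
o2: d²=569 > ρ²=56 → inactive
o3: d²=605 > ρ²=56 → inactive
o4: d²=317 > ρ²=56 → inactive
F = F_att + ΣF_rep = (-3.7500,4.2500)
p' = p + 1/20·F = (9.8125,11.2125)

Fx=-3.7500 Fy=4.2500 x'=9.8125 y'=11.2125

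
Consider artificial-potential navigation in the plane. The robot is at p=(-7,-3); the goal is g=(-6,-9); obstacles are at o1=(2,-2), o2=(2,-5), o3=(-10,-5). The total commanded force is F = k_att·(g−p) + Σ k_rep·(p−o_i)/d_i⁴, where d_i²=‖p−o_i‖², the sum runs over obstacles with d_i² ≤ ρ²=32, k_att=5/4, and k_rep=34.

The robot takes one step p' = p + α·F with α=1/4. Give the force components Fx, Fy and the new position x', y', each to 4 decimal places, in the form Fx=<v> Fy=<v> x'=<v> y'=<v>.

F_att = 5/4·(g−p) = 5/4·(1,-6) = (1.2500,-7.5000)
o1: d²=82 > ρ²=32 → inactive
o2: d²=85 > ρ²=32 → inactive
o3: d²=13 ≤ ρ²=32; F_rep = 34·(3,2)/13² = (0.6036,0.4024)
F = F_att + ΣF_rep = (1.8536,-7.0976)
p' = p + 1/4·F = (-6.5366,-4.7744)

Fx=1.8536 Fy=-7.0976 x'=-6.5366 y'=-4.7744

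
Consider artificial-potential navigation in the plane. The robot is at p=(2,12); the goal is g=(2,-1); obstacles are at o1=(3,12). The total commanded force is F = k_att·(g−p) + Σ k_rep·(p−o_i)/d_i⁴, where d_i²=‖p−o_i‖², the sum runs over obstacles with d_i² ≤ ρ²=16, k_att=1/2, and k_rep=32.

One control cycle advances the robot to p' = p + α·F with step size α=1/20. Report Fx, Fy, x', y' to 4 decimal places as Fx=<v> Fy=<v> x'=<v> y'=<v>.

F_att = 1/2·(g−p) = 1/2·(0,-13) = (0.0000,-6.5000)
o1: d²=1 ≤ ρ²=16; F_rep = 32·(-1,0)/1² = (-32.0000,0.0000)
F = F_att + ΣF_rep = (-32.0000,-6.5000)
p' = p + 1/20·F = (0.4000,11.6750)

Fx=-32.0000 Fy=-6.5000 x'=0.4000 y'=11.6750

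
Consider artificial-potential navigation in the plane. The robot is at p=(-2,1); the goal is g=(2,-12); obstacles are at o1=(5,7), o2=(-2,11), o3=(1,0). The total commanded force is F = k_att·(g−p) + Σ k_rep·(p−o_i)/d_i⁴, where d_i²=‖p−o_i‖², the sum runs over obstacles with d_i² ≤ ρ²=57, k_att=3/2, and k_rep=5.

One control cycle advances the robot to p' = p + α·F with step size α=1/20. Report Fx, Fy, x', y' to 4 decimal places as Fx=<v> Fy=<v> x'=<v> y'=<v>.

F_att = 3/2·(g−p) = 3/2·(4,-13) = (6.0000,-19.5000)
o1: d²=85 > ρ²=57 → inactive
o2: d²=100 > ρ²=57 → inactive
o3: d²=10 ≤ ρ²=57; F_rep = 5·(-3,1)/10² = (-0.1500,0.0500)
F = F_att + ΣF_rep = (5.8500,-19.4500)
p' = p + 1/20·F = (-1.7075,0.0275)

Fx=5.8500 Fy=-19.4500 x'=-1.7075 y'=0.0275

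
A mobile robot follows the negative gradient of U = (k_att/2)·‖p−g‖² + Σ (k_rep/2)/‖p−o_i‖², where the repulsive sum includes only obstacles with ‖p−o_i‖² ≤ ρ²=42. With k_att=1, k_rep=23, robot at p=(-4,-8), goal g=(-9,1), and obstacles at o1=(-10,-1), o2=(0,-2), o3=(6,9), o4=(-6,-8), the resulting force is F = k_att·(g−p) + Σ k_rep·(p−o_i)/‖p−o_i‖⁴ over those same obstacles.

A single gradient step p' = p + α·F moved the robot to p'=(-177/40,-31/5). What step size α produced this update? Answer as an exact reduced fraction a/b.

F_att = 1·(g−p) = 1·(-5,9) = (-5.0000,9.0000)
o1: d²=85 > ρ²=42 → inactive
o2: d²=52 > ρ²=42 → inactive
o3: d²=389 > ρ²=42 → inactive
o4: d²=4 ≤ ρ²=42; F_rep = 23·(2,0)/4² = (2.8750,0.0000)
F = F_att + ΣF_rep = (-2.1250,9.0000)
Δp = p'−p = (-0.4250,1.8000); α = Δx/Fx = (-17/40) / (-17/8) = 1/5
check: Δy/Fy = (9/5) / (9) = 1/5 ✓

α = 1/5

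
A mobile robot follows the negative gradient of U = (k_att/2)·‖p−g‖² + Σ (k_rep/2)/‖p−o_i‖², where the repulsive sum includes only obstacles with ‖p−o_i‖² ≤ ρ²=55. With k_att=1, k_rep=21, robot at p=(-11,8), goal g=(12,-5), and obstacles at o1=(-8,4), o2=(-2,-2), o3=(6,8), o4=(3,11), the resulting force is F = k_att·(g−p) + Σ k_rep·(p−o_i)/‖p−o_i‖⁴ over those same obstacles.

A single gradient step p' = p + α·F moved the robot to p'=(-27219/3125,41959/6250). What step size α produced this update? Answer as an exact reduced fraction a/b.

F_att = 1·(g−p) = 1·(23,-13) = (23.0000,-13.0000)
o1: d²=25 ≤ ρ²=55; F_rep = 21·(-3,4)/25² = (-0.1008,0.1344)
o2: d²=181 > ρ²=55 → inactive
o3: d²=289 > ρ²=55 → inactive
o4: d²=205 > ρ²=55 → inactive
F = F_att + ΣF_rep = (22.8992,-12.8656)
Δp = p'−p = (2.2899,-1.2866); α = Δx/Fx = (7156/3125) / (14312/625) = 1/10
check: Δy/Fy = (-8041/6250) / (-8041/625) = 1/10 ✓

α = 1/10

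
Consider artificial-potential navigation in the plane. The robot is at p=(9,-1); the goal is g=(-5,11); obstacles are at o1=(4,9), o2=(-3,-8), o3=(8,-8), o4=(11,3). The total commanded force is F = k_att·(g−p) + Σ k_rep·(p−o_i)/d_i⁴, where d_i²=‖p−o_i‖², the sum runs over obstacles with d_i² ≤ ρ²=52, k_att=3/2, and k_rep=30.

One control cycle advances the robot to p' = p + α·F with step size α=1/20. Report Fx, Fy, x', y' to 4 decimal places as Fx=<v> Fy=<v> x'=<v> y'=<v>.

Fx=-21.1380 Fy=17.7840 x'=7.9431 y'=-0.1108

F_att = 3/2·(g−p) = 3/2·(-14,12) = (-21.0000,18.0000)
o1: d²=125 > ρ²=52 → inactive
o2: d²=193 > ρ²=52 → inactive
o3: d²=50 ≤ ρ²=52; F_rep = 30·(1,7)/50² = (0.0120,0.0840)
o4: d²=20 ≤ ρ²=52; F_rep = 30·(-2,-4)/20² = (-0.1500,-0.3000)
F = F_att + ΣF_rep = (-21.1380,17.7840)
p' = p + 1/20·F = (7.9431,-0.1108)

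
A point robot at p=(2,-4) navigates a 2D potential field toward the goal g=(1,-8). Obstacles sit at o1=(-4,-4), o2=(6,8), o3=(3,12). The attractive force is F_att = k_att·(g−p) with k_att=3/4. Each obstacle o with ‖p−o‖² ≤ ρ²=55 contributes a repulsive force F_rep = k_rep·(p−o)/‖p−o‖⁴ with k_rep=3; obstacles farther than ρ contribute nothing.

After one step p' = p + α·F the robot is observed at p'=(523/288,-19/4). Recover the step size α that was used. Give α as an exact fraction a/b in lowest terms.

α = 1/4

F_att = 3/4·(g−p) = 3/4·(-1,-4) = (-0.7500,-3.0000)
o1: d²=36 ≤ ρ²=55; F_rep = 3·(6,0)/36² = (0.0139,0.0000)
o2: d²=160 > ρ²=55 → inactive
o3: d²=257 > ρ²=55 → inactive
F = F_att + ΣF_rep = (-0.7361,-3.0000)
Δp = p'−p = (-0.1840,-0.7500); α = Δx/Fx = (-53/288) / (-53/72) = 1/4
check: Δy/Fy = (-3/4) / (-3) = 1/4 ✓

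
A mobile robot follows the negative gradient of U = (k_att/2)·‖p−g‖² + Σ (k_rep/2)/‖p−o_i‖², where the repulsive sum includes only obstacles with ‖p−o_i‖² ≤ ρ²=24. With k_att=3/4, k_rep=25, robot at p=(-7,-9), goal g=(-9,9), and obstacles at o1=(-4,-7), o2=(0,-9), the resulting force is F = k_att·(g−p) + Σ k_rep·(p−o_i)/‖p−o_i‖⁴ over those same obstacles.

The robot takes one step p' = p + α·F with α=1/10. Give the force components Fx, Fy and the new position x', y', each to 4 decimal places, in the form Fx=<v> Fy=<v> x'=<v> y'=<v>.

Fx=-1.9438 Fy=13.2041 x'=-7.1944 y'=-7.6796

F_att = 3/4·(g−p) = 3/4·(-2,18) = (-1.5000,13.5000)
o1: d²=13 ≤ ρ²=24; F_rep = 25·(-3,-2)/13² = (-0.4438,-0.2959)
o2: d²=49 > ρ²=24 → inactive
F = F_att + ΣF_rep = (-1.9438,13.2041)
p' = p + 1/10·F = (-7.1944,-7.6796)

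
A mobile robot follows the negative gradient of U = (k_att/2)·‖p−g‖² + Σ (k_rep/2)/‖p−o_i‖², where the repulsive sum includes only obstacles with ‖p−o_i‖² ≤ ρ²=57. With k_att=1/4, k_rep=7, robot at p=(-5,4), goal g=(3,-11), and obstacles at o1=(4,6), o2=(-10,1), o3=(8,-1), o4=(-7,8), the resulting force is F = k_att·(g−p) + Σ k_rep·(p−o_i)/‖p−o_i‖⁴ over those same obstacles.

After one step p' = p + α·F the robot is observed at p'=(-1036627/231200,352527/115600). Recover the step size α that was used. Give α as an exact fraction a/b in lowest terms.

α = 1/4

F_att = 1/4·(g−p) = 1/4·(8,-15) = (2.0000,-3.7500)
o1: d²=85 > ρ²=57 → inactive
o2: d²=34 ≤ ρ²=57; F_rep = 7·(5,3)/34² = (0.0303,0.0182)
o3: d²=194 > ρ²=57 → inactive
o4: d²=20 ≤ ρ²=57; F_rep = 7·(2,-4)/20² = (0.0350,-0.0700)
F = F_att + ΣF_rep = (2.0653,-3.8018)
Δp = p'−p = (0.5163,-0.9505); α = Δx/Fx = (119373/231200) / (119373/57800) = 1/4
check: Δy/Fy = (-109873/115600) / (-109873/28900) = 1/4 ✓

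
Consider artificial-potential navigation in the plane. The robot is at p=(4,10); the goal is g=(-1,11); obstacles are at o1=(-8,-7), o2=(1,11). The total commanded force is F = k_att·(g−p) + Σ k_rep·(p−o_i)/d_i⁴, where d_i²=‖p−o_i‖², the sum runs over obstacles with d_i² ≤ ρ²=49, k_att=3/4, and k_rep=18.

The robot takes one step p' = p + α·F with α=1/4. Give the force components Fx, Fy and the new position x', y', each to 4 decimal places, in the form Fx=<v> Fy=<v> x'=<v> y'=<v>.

F_att = 3/4·(g−p) = 3/4·(-5,1) = (-3.7500,0.7500)
o1: d²=433 > ρ²=49 → inactive
o2: d²=10 ≤ ρ²=49; F_rep = 18·(3,-1)/10² = (0.5400,-0.1800)
F = F_att + ΣF_rep = (-3.2100,0.5700)
p' = p + 1/4·F = (3.1975,10.1425)

Fx=-3.2100 Fy=0.5700 x'=3.1975 y'=10.1425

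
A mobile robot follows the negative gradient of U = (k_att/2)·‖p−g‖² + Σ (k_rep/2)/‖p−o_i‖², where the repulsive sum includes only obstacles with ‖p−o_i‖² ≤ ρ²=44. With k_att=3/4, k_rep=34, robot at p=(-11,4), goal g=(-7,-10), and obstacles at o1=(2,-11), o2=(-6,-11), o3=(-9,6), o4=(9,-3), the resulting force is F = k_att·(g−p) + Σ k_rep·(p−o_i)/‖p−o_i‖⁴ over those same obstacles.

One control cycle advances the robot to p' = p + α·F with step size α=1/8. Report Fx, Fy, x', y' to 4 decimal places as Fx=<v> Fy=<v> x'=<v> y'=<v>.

Fx=1.9375 Fy=-11.5625 x'=-10.7578 y'=2.5547

F_att = 3/4·(g−p) = 3/4·(4,-14) = (3.0000,-10.5000)
o1: d²=394 > ρ²=44 → inactive
o2: d²=250 > ρ²=44 → inactive
o3: d²=8 ≤ ρ²=44; F_rep = 34·(-2,-2)/8² = (-1.0625,-1.0625)
o4: d²=449 > ρ²=44 → inactive
F = F_att + ΣF_rep = (1.9375,-11.5625)
p' = p + 1/8·F = (-10.7578,2.5547)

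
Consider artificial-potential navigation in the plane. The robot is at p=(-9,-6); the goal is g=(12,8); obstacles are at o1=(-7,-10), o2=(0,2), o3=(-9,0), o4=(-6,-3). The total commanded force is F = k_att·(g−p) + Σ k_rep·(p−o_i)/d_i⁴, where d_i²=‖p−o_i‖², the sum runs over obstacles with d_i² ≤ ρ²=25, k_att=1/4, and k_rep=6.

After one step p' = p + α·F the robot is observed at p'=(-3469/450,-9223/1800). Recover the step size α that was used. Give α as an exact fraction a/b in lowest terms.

α = 1/4

F_att = 1/4·(g−p) = 1/4·(21,14) = (5.2500,3.5000)
o1: d²=20 ≤ ρ²=25; F_rep = 6·(-2,4)/20² = (-0.0300,0.0600)
o2: d²=145 > ρ²=25 → inactive
o3: d²=36 > ρ²=25 → inactive
o4: d²=18 ≤ ρ²=25; F_rep = 6·(-3,-3)/18² = (-0.0556,-0.0556)
F = F_att + ΣF_rep = (5.1644,3.5044)
Δp = p'−p = (1.2911,0.8761); α = Δx/Fx = (581/450) / (1162/225) = 1/4
check: Δy/Fy = (1577/1800) / (1577/450) = 1/4 ✓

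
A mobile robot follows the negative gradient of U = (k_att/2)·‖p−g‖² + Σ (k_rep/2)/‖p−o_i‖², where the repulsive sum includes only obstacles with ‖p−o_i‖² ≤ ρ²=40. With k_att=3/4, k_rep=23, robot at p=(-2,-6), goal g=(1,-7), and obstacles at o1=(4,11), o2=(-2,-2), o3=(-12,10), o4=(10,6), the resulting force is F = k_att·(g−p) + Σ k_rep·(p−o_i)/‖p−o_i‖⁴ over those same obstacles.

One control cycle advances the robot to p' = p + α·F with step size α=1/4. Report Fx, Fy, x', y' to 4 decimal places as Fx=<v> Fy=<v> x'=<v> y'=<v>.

Fx=2.2500 Fy=-1.1094 x'=-1.4375 y'=-6.2773

F_att = 3/4·(g−p) = 3/4·(3,-1) = (2.2500,-0.7500)
o1: d²=325 > ρ²=40 → inactive
o2: d²=16 ≤ ρ²=40; F_rep = 23·(0,-4)/16² = (0.0000,-0.3594)
o3: d²=356 > ρ²=40 → inactive
o4: d²=288 > ρ²=40 → inactive
F = F_att + ΣF_rep = (2.2500,-1.1094)
p' = p + 1/4·F = (-1.4375,-6.2773)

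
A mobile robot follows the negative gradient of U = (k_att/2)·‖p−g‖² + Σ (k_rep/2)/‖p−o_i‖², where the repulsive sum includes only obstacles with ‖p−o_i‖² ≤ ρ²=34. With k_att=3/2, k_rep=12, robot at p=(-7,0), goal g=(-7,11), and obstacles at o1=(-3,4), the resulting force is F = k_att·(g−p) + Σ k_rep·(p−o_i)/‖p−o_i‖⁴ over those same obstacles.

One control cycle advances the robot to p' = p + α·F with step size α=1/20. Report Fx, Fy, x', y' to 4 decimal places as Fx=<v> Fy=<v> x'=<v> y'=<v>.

F_att = 3/2·(g−p) = 3/2·(0,11) = (0.0000,16.5000)
o1: d²=32 ≤ ρ²=34; F_rep = 12·(-4,-4)/32² = (-0.0469,-0.0469)
F = F_att + ΣF_rep = (-0.0469,16.4531)
p' = p + 1/20·F = (-7.0023,0.8227)

Fx=-0.0469 Fy=16.4531 x'=-7.0023 y'=0.8227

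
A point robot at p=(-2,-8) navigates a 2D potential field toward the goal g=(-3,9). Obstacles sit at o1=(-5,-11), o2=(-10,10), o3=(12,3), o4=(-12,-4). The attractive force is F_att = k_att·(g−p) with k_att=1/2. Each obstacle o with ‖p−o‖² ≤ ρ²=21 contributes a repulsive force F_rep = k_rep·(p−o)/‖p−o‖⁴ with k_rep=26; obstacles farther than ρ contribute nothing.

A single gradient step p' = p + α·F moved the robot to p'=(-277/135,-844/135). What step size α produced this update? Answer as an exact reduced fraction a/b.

α = 1/5

F_att = 1/2·(g−p) = 1/2·(-1,17) = (-0.5000,8.5000)
o1: d²=18 ≤ ρ²=21; F_rep = 26·(3,3)/18² = (0.2407,0.2407)
o2: d²=388 > ρ²=21 → inactive
o3: d²=317 > ρ²=21 → inactive
o4: d²=116 > ρ²=21 → inactive
F = F_att + ΣF_rep = (-0.2593,8.7407)
Δp = p'−p = (-0.0519,1.7481); α = Δx/Fx = (-7/135) / (-7/27) = 1/5
check: Δy/Fy = (236/135) / (236/27) = 1/5 ✓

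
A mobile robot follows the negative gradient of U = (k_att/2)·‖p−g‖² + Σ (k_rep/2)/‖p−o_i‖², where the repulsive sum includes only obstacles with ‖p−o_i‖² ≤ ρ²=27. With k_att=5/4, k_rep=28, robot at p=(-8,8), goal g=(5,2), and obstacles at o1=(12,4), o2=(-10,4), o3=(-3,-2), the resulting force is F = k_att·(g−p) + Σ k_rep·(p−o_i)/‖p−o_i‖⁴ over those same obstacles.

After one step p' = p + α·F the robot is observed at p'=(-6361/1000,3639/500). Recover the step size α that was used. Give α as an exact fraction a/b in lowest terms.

F_att = 5/4·(g−p) = 5/4·(13,-6) = (16.2500,-7.5000)
o1: d²=416 > ρ²=27 → inactive
o2: d²=20 ≤ ρ²=27; F_rep = 28·(2,4)/20² = (0.1400,0.2800)
o3: d²=125 > ρ²=27 → inactive
F = F_att + ΣF_rep = (16.3900,-7.2200)
Δp = p'−p = (1.6390,-0.7220); α = Δx/Fx = (1639/1000) / (1639/100) = 1/10
check: Δy/Fy = (-361/500) / (-361/50) = 1/10 ✓

α = 1/10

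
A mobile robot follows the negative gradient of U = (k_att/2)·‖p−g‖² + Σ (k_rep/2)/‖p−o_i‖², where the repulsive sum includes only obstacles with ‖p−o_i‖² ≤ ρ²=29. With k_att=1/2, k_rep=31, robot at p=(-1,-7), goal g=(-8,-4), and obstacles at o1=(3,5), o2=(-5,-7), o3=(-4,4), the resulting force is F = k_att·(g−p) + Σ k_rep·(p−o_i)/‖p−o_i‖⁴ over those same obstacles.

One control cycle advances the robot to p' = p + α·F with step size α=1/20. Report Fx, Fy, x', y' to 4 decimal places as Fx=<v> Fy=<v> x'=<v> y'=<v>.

Fx=-3.0156 Fy=1.5000 x'=-1.1508 y'=-6.9250

F_att = 1/2·(g−p) = 1/2·(-7,3) = (-3.5000,1.5000)
o1: d²=160 > ρ²=29 → inactive
o2: d²=16 ≤ ρ²=29; F_rep = 31·(4,0)/16² = (0.4844,0.0000)
o3: d²=130 > ρ²=29 → inactive
F = F_att + ΣF_rep = (-3.0156,1.5000)
p' = p + 1/20·F = (-1.1508,-6.9250)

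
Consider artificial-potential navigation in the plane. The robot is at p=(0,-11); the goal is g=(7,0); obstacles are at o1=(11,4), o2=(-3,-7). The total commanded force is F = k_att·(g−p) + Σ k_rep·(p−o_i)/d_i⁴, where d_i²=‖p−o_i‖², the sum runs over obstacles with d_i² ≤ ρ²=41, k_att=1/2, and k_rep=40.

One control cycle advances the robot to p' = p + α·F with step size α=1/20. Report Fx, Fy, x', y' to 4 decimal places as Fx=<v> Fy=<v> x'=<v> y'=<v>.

Fx=3.6920 Fy=5.2440 x'=0.1846 y'=-10.7378

F_att = 1/2·(g−p) = 1/2·(7,11) = (3.5000,5.5000)
o1: d²=346 > ρ²=41 → inactive
o2: d²=25 ≤ ρ²=41; F_rep = 40·(3,-4)/25² = (0.1920,-0.2560)
F = F_att + ΣF_rep = (3.6920,5.2440)
p' = p + 1/20·F = (0.1846,-10.7378)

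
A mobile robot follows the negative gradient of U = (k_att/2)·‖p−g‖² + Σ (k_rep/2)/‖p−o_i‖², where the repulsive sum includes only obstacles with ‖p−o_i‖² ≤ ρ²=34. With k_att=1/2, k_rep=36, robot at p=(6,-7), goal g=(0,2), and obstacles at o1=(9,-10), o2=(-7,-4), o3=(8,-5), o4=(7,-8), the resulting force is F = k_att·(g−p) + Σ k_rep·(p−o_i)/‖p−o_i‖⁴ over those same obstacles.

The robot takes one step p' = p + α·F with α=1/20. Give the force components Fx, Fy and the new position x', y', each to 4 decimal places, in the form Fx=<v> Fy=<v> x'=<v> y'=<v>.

F_att = 1/2·(g−p) = 1/2·(-6,9) = (-3.0000,4.5000)
o1: d²=18 ≤ ρ²=34; F_rep = 36·(-3,3)/18² = (-0.3333,0.3333)
o2: d²=178 > ρ²=34 → inactive
o3: d²=8 ≤ ρ²=34; F_rep = 36·(-2,-2)/8² = (-1.1250,-1.1250)
o4: d²=2 ≤ ρ²=34; F_rep = 36·(-1,1)/2² = (-9.0000,9.0000)
F = F_att + ΣF_rep = (-13.4583,12.7083)
p' = p + 1/20·F = (5.3271,-6.3646)

Fx=-13.4583 Fy=12.7083 x'=5.3271 y'=-6.3646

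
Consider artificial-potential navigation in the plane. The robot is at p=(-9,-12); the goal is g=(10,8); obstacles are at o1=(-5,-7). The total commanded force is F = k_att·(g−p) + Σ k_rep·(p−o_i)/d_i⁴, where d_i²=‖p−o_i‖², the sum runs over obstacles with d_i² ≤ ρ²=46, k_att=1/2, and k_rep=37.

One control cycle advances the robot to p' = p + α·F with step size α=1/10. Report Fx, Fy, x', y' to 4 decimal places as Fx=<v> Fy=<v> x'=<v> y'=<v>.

F_att = 1/2·(g−p) = 1/2·(19,20) = (9.5000,10.0000)
o1: d²=41 ≤ ρ²=46; F_rep = 37·(-4,-5)/41² = (-0.0880,-0.1101)
F = F_att + ΣF_rep = (9.4120,9.8899)
p' = p + 1/10·F = (-8.0588,-11.0110)

Fx=9.4120 Fy=9.8899 x'=-8.0588 y'=-11.0110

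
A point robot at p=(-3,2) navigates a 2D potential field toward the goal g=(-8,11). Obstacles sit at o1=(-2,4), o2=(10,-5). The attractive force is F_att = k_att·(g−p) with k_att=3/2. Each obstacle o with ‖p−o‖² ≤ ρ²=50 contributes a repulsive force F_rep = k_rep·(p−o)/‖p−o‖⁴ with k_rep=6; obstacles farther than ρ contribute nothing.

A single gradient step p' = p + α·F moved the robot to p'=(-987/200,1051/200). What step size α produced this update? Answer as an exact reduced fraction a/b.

α = 1/4

F_att = 3/2·(g−p) = 3/2·(-5,9) = (-7.5000,13.5000)
o1: d²=5 ≤ ρ²=50; F_rep = 6·(-1,-2)/5² = (-0.2400,-0.4800)
o2: d²=218 > ρ²=50 → inactive
F = F_att + ΣF_rep = (-7.7400,13.0200)
Δp = p'−p = (-1.9350,3.2550); α = Δx/Fx = (-387/200) / (-387/50) = 1/4
check: Δy/Fy = (651/200) / (651/50) = 1/4 ✓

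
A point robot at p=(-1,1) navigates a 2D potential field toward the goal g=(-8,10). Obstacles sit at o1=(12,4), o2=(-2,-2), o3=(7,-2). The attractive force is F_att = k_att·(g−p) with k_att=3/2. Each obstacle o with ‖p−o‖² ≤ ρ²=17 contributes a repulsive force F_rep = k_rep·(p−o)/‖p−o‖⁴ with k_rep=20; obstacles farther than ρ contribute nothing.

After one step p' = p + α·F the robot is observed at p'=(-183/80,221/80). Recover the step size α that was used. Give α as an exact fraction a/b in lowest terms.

α = 1/8

F_att = 3/2·(g−p) = 3/2·(-7,9) = (-10.5000,13.5000)
o1: d²=178 > ρ²=17 → inactive
o2: d²=10 ≤ ρ²=17; F_rep = 20·(1,3)/10² = (0.2000,0.6000)
o3: d²=73 > ρ²=17 → inactive
F = F_att + ΣF_rep = (-10.3000,14.1000)
Δp = p'−p = (-1.2875,1.7625); α = Δx/Fx = (-103/80) / (-103/10) = 1/8
check: Δy/Fy = (141/80) / (141/10) = 1/8 ✓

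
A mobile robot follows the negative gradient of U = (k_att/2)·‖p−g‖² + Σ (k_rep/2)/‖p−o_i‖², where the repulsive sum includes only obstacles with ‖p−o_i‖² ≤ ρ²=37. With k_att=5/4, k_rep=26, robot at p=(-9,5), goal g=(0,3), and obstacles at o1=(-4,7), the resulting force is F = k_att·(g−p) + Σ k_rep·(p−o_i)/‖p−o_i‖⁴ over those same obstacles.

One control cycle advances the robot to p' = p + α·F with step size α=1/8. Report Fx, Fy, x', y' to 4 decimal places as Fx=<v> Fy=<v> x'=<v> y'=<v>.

F_att = 5/4·(g−p) = 5/4·(9,-2) = (11.2500,-2.5000)
o1: d²=29 ≤ ρ²=37; F_rep = 26·(-5,-2)/29² = (-0.1546,-0.0618)
F = F_att + ΣF_rep = (11.0954,-2.5618)
p' = p + 1/8·F = (-7.6131,4.6798)

Fx=11.0954 Fy=-2.5618 x'=-7.6131 y'=4.6798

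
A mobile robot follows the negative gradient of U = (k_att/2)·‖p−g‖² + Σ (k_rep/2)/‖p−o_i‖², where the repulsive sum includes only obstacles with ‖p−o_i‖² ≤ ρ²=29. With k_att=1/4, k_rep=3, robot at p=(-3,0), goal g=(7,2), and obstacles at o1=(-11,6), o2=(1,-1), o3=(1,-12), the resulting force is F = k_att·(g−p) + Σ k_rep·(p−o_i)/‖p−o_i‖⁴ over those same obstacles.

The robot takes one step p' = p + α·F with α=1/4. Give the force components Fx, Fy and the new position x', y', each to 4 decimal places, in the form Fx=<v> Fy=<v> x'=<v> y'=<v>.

F_att = 1/4·(g−p) = 1/4·(10,2) = (2.5000,0.5000)
o1: d²=100 > ρ²=29 → inactive
o2: d²=17 ≤ ρ²=29; F_rep = 3·(-4,1)/17² = (-0.0415,0.0104)
o3: d²=160 > ρ²=29 → inactive
F = F_att + ΣF_rep = (2.4585,0.5104)
p' = p + 1/4·F = (-2.3854,0.1276)

Fx=2.4585 Fy=0.5104 x'=-2.3854 y'=0.1276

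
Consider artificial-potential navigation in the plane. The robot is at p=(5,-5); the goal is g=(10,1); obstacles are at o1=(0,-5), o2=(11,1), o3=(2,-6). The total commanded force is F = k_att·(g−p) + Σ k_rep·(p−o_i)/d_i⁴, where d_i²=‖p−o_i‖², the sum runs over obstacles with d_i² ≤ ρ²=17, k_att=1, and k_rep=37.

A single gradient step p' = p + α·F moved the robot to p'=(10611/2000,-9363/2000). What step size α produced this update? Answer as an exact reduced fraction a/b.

F_att = 1·(g−p) = 1·(5,6) = (5.0000,6.0000)
o1: d²=25 > ρ²=17 → inactive
o2: d²=72 > ρ²=17 → inactive
o3: d²=10 ≤ ρ²=17; F_rep = 37·(3,1)/10² = (1.1100,0.3700)
F = F_att + ΣF_rep = (6.1100,6.3700)
Δp = p'−p = (0.3055,0.3185); α = Δx/Fx = (611/2000) / (611/100) = 1/20
check: Δy/Fy = (637/2000) / (637/100) = 1/20 ✓

α = 1/20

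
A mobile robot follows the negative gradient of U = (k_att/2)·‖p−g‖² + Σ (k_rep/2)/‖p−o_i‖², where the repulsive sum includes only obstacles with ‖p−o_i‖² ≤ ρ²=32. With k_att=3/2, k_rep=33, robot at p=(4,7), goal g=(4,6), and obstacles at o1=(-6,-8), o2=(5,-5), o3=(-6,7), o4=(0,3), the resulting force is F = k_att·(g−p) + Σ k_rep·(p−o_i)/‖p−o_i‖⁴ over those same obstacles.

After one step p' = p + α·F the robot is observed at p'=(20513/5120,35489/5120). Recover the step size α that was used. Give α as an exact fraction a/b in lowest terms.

α = 1/20

F_att = 3/2·(g−p) = 3/2·(0,-1) = (0.0000,-1.5000)
o1: d²=325 > ρ²=32 → inactive
o2: d²=145 > ρ²=32 → inactive
o3: d²=100 > ρ²=32 → inactive
o4: d²=32 ≤ ρ²=32; F_rep = 33·(4,4)/32² = (0.1289,0.1289)
F = F_att + ΣF_rep = (0.1289,-1.3711)
Δp = p'−p = (0.0064,-0.0686); α = Δx/Fx = (33/5120) / (33/256) = 1/20
check: Δy/Fy = (-351/5120) / (-351/256) = 1/20 ✓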